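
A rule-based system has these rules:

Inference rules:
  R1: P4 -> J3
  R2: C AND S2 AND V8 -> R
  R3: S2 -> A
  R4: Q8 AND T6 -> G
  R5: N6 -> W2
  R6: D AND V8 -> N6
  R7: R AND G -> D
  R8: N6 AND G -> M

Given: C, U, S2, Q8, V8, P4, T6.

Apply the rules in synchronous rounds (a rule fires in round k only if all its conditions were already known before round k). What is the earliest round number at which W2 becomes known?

Round 1 fires R1, R2, R3, R4, giving J3, R, A, G.
Round 2 fires R7, giving D.
Round 3 fires R6, giving N6.
Round 4 fires R5, R8, giving W2, M.
W2 first appears in round 4.

4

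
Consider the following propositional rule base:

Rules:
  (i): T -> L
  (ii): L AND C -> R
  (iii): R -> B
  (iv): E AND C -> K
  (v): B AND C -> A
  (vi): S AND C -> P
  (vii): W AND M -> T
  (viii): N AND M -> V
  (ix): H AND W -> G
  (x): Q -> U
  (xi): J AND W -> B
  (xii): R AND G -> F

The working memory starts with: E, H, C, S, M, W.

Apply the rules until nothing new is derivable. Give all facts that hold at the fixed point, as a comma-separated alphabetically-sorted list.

A, B, C, E, F, G, H, K, L, M, P, R, S, T, W

Round 1: (iv) [E AND C -> K]; (vi) [S AND C -> P]; (vii) [W AND M -> T]; (ix) [H AND W -> G]. New: K, P, T, G.
Round 2: (i) [T -> L]. New: L.
Round 3: (ii) [L AND C -> R]. New: R.
Round 4: (iii) [R -> B]; (xii) [R AND G -> F]. New: B, F.
Round 5: (v) [B AND C -> A]. New: A.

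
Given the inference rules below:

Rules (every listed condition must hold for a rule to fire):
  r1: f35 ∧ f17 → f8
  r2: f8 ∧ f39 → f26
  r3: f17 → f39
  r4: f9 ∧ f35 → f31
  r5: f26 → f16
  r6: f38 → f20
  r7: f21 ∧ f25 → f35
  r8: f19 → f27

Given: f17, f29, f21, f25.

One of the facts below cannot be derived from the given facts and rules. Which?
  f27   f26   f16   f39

f27

Round 1: r3 [f17 → f39]; r7 [f21 ∧ f25 → f35]. Adds f39, f35.
Round 2: r1 [f35 ∧ f17 → f8]. Adds f8.
Round 3: r2 [f8 ∧ f39 → f26]. Adds f26.
Round 4: r5 [f26 → f16]. Adds f16.
Derived: f26 (round 3), f16 (round 4), f39 (round 1). f27 never appears in any round.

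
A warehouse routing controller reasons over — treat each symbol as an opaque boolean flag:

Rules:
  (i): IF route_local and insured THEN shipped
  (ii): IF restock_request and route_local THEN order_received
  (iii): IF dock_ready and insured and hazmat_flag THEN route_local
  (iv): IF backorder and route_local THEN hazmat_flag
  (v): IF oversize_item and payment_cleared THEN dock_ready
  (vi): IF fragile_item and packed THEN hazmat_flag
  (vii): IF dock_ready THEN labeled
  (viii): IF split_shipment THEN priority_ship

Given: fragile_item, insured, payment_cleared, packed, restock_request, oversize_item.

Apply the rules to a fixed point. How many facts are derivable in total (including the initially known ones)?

Round 1 fires (v), (vi), giving dock_ready, hazmat_flag.
Round 2 fires (iii), (vii), giving route_local, labeled.
Round 3 fires (i), (ii), giving shipped, order_received.
Closure: {dock_ready, fragile_item, hazmat_flag, insured, labeled, order_received, oversize_item, packed, payment_cleared, restock_request, route_local, shipped} — 12 facts.

12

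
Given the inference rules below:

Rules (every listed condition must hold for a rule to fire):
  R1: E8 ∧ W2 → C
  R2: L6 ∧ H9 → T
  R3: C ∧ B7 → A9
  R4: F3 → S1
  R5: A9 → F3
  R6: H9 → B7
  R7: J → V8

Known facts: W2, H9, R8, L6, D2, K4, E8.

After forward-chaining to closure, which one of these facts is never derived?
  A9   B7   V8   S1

V8

Round 1 fires R1, R2, R6, giving C, T, B7.
Round 2 fires R3, giving A9.
Round 3 fires R5, giving F3.
Round 4 fires R4, giving S1.
Derived: S1 (round 4), B7 (round 1), A9 (round 2). V8 never appears in any round.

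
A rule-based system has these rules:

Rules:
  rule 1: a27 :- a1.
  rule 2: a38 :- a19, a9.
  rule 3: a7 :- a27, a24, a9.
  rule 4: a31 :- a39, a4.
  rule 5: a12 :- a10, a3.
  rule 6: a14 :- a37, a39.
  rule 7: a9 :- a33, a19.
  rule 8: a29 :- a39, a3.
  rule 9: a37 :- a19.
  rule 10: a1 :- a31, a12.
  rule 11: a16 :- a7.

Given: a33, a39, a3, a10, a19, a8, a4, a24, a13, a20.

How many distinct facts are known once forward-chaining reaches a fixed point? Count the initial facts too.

21

Round 1 fires rule 4, rule 5, rule 7, rule 8, rule 9, giving a31, a12, a9, a29, a37.
Round 2 fires rule 2, rule 6, rule 10, giving a38, a14, a1.
Round 3 fires rule 1, giving a27.
Round 4 fires rule 3, giving a7.
Round 5 fires rule 11, giving a16.
Closure: {a1, a10, a12, a13, a14, a16, a19, a20, a24, a27, a29, a3, a31, a33, a37, a38, a39, a4, a7, a8, a9} — 21 facts.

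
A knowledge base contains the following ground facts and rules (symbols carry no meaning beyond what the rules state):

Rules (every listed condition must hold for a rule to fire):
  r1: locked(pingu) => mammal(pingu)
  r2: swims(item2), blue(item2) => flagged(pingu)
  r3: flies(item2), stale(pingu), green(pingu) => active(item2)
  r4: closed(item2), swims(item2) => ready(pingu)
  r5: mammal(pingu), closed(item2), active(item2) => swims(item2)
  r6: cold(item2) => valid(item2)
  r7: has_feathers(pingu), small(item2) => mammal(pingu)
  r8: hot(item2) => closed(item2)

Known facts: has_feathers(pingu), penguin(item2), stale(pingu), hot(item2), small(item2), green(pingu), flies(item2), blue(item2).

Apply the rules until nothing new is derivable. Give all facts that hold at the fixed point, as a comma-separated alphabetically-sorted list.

Round 1: r3 [flies(item2), stale(pingu), green(pingu) => active(item2)]; r7 [has_feathers(pingu), small(item2) => mammal(pingu)]; r8 [hot(item2) => closed(item2)]. Adds active(item2), mammal(pingu), closed(item2).
Round 2: r5 [mammal(pingu), closed(item2), active(item2) => swims(item2)]. Adds swims(item2).
Round 3: r2 [swims(item2), blue(item2) => flagged(pingu)]; r4 [closed(item2), swims(item2) => ready(pingu)]. Adds flagged(pingu), ready(pingu).

active(item2), blue(item2), closed(item2), flagged(pingu), flies(item2), green(pingu), has_feathers(pingu), hot(item2), mammal(pingu), penguin(item2), ready(pingu), small(item2), stale(pingu), swims(item2)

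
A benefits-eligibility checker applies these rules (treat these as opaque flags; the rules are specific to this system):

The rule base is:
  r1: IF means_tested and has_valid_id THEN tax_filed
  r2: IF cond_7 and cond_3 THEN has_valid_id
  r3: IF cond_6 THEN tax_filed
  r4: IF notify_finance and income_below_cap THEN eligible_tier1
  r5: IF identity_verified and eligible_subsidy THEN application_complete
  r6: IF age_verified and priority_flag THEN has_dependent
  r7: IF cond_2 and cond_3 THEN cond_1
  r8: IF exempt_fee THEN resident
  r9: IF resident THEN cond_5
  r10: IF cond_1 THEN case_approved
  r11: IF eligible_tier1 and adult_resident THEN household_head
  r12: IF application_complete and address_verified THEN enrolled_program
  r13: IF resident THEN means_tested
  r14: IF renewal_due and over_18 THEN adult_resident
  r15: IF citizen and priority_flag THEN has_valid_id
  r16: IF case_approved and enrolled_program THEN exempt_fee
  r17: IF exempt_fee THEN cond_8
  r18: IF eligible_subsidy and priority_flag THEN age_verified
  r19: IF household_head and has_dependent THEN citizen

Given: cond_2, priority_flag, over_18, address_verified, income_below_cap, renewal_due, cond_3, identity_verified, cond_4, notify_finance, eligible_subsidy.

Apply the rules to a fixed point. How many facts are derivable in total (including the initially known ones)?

28

Round 1 — r4, r5, r7, r14, r18, derive eligible_tier1, application_complete, cond_1, adult_resident, age_verified.
Round 2 — r6, r10, r11, r12, derive has_dependent, case_approved, household_head, enrolled_program.
Round 3 — r16, r19, derive exempt_fee, citizen.
Round 4 — r8, r15, r17, derive resident, has_valid_id, cond_8.
Round 5 — r9, r13, derive cond_5, means_tested.
Round 6 — r1, derive tax_filed.
Closure: {address_verified, adult_resident, age_verified, application_complete, case_approved, citizen, cond_1, cond_2, cond_3, cond_4, cond_5, cond_8, eligible_subsidy, eligible_tier1, enrolled_program, exempt_fee, has_dependent, has_valid_id, household_head, identity_verified, income_below_cap, means_tested, notify_finance, over_18, priority_flag, renewal_due, resident, tax_filed} — 28 facts.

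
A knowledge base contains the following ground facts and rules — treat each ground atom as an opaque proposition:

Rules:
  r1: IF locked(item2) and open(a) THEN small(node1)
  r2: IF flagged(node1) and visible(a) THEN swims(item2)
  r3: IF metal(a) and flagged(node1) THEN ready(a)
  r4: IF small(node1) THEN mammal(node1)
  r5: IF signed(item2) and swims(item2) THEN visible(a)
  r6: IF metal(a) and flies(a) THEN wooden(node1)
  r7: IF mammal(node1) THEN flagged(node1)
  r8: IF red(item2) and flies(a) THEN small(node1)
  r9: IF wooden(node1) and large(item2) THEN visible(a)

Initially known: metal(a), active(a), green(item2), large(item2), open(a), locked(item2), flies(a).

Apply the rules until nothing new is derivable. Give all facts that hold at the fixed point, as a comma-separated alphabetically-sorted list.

Round 1: r1 [IF locked(item2) and open(a) THEN small(node1)]; r6 [IF metal(a) and flies(a) THEN wooden(node1)]. Adds small(node1), wooden(node1).
Round 2: r4 [IF small(node1) THEN mammal(node1)]; r9 [IF wooden(node1) and large(item2) THEN visible(a)]. Adds mammal(node1), visible(a).
Round 3: r7 [IF mammal(node1) THEN flagged(node1)]. Adds flagged(node1).
Round 4: r2 [IF flagged(node1) and visible(a) THEN swims(item2)]; r3 [IF metal(a) and flagged(node1) THEN ready(a)]. Adds swims(item2), ready(a).

active(a), flagged(node1), flies(a), green(item2), large(item2), locked(item2), mammal(node1), metal(a), open(a), ready(a), small(node1), swims(item2), visible(a), wooden(node1)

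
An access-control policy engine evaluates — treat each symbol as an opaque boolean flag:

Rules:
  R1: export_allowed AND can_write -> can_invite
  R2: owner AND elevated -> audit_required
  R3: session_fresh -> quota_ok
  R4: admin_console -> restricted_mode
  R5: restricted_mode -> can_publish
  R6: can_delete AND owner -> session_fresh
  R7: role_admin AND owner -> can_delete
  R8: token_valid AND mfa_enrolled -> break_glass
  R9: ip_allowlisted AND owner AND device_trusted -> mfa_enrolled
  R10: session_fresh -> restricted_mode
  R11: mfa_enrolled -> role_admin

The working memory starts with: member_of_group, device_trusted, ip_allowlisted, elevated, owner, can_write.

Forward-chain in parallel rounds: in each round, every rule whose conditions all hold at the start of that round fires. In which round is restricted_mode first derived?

[1] R2 [owner AND elevated -> audit_required]; R9 [ip_allowlisted AND owner AND device_trusted -> mfa_enrolled]. ⇒ new: audit_required, mfa_enrolled.
[2] R11 [mfa_enrolled -> role_admin]. ⇒ new: role_admin.
[3] R7 [role_admin AND owner -> can_delete]. ⇒ new: can_delete.
[4] R6 [can_delete AND owner -> session_fresh]. ⇒ new: session_fresh.
[5] R3 [session_fresh -> quota_ok]; R10 [session_fresh -> restricted_mode]. ⇒ new: quota_ok, restricted_mode.
restricted_mode first appears in round 5.

5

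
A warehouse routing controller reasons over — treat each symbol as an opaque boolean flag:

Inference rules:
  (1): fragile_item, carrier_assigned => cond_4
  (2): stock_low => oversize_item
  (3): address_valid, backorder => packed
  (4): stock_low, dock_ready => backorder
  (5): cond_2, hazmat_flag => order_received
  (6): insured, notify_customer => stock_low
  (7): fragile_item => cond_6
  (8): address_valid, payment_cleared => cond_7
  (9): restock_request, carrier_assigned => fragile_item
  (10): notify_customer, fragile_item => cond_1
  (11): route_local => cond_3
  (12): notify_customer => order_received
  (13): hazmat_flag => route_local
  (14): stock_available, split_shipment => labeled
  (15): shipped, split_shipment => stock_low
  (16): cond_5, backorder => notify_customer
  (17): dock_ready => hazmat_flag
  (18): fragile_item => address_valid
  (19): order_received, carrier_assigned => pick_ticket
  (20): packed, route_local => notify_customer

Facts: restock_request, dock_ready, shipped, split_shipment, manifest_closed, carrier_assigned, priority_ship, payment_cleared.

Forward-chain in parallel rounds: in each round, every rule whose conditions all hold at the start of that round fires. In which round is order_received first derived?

Round 1 — (9), (15), (17), derive fragile_item, stock_low, hazmat_flag.
Round 2 — (1), (2), (4), (7), (13), (18), derive cond_4, oversize_item, backorder, cond_6, route_local, address_valid.
Round 3 — (3), (8), (11), derive packed, cond_7, cond_3.
Round 4 — (20), derive notify_customer.
Round 5 — (10), (12), derive cond_1, order_received.
order_received first appears in round 5.

5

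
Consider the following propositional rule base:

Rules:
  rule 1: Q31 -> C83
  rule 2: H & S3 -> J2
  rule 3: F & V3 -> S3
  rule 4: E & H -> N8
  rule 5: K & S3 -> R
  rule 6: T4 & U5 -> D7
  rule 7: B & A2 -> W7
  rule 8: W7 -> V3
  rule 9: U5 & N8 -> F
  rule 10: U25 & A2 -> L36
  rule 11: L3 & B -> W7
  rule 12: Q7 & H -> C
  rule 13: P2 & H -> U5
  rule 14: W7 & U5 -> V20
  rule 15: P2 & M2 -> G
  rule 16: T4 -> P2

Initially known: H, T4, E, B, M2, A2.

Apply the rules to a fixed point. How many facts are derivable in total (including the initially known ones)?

17

Round 1 — rule 4, rule 7, rule 16, derive N8, W7, P2.
Round 2 — rule 8, rule 13, rule 15, derive V3, U5, G.
Round 3 — rule 6, rule 9, rule 14, derive D7, F, V20.
Round 4 — rule 3, derive S3.
Round 5 — rule 2, derive J2.
Closure: {A2, B, D7, E, F, G, H, J2, M2, N8, P2, S3, T4, U5, V20, V3, W7} — 17 facts.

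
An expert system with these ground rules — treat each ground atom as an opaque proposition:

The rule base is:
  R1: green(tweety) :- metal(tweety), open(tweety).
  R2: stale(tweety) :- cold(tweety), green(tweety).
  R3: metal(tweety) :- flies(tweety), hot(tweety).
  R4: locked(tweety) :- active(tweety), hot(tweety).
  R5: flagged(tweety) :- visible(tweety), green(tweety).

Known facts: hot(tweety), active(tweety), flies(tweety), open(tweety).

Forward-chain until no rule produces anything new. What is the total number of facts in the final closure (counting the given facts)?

Round 1 fires R3, R4, giving metal(tweety), locked(tweety).
Round 2 fires R1, giving green(tweety).
Closure: {active(tweety), flies(tweety), green(tweety), hot(tweety), locked(tweety), metal(tweety), open(tweety)} — 7 facts.

7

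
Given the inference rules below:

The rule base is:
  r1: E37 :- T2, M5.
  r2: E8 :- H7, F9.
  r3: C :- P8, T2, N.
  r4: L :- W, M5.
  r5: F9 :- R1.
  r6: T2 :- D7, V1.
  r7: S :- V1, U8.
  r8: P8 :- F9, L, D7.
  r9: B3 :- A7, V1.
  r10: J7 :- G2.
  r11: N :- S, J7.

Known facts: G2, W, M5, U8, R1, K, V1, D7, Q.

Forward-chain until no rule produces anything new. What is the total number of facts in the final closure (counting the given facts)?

[1] r4 [L :- W, M5.]; r5 [F9 :- R1.]; r6 [T2 :- D7, V1.]; r7 [S :- V1, U8.]; r10 [J7 :- G2.]. ⇒ new: L, F9, T2, S, J7.
[2] r1 [E37 :- T2, M5.]; r8 [P8 :- F9, L, D7.]; r11 [N :- S, J7.]. ⇒ new: E37, P8, N.
[3] r3 [C :- P8, T2, N.]. ⇒ new: C.
Closure: {C, D7, E37, F9, G2, J7, K, L, M5, N, P8, Q, R1, S, T2, U8, V1, W} — 18 facts.

18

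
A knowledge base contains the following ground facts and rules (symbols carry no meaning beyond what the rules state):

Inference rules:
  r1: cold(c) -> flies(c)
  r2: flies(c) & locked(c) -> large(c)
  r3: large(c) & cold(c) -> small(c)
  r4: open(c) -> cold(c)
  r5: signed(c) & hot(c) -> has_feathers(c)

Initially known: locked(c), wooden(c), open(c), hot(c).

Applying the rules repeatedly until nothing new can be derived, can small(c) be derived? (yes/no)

yes

Round 1: r4 [open(c) -> cold(c)]. Adds cold(c).
Round 2: r1 [cold(c) -> flies(c)]. Adds flies(c).
Round 3: r2 [flies(c) & locked(c) -> large(c)]. Adds large(c).
Round 4: r3 [large(c) & cold(c) -> small(c)]. Adds small(c).
small(c) appears in round 4, so it is derivable.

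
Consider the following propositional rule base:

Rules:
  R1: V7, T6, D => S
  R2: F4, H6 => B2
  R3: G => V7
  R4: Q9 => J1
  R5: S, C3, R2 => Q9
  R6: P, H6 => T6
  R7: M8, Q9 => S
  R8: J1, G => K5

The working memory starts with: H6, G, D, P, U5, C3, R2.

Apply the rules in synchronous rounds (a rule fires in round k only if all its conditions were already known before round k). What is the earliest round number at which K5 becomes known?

5

Round 1: R3 [G => V7]; R6 [P, H6 => T6]. Adds V7, T6.
Round 2: R1 [V7, T6, D => S]. Adds S.
Round 3: R5 [S, C3, R2 => Q9]. Adds Q9.
Round 4: R4 [Q9 => J1]. Adds J1.
Round 5: R8 [J1, G => K5]. Adds K5.
K5 first appears in round 5.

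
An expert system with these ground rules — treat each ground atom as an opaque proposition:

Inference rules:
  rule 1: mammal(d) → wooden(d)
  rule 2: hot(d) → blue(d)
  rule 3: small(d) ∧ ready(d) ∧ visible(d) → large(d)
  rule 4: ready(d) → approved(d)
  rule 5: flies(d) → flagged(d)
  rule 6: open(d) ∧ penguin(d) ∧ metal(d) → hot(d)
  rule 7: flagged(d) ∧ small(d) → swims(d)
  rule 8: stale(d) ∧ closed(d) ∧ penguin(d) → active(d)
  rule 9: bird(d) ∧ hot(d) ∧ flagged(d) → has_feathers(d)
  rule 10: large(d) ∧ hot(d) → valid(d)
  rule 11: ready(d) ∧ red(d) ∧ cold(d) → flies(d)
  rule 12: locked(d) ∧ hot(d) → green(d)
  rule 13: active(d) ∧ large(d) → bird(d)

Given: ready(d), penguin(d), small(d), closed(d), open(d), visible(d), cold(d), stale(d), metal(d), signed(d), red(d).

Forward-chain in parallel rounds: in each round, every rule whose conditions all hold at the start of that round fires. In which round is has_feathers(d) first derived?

Round 1 fires rule 3, rule 4, rule 6, rule 8, rule 11, giving large(d), approved(d), hot(d), active(d), flies(d).
Round 2 fires rule 2, rule 5, rule 10, rule 13, giving blue(d), flagged(d), valid(d), bird(d).
Round 3 fires rule 7, rule 9, giving swims(d), has_feathers(d).
has_feathers(d) first appears in round 3.

3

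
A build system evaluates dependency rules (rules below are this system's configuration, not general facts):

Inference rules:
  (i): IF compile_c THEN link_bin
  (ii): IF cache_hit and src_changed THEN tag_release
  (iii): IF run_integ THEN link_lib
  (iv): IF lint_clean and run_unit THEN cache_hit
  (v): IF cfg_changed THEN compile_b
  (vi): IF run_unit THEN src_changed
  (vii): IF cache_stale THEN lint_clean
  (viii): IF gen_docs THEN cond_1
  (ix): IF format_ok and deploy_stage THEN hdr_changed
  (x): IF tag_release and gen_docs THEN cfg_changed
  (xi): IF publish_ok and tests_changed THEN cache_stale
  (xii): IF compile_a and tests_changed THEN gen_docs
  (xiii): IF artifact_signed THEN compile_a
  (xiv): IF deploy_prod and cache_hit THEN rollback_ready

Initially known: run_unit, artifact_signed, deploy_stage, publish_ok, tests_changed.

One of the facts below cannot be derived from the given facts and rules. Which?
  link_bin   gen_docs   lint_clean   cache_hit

Round 1: (vi) [IF run_unit THEN src_changed]; (xi) [IF publish_ok and tests_changed THEN cache_stale]; (xiii) [IF artifact_signed THEN compile_a]. New: src_changed, cache_stale, compile_a.
Round 2: (vii) [IF cache_stale THEN lint_clean]; (xii) [IF compile_a and tests_changed THEN gen_docs]. New: lint_clean, gen_docs.
Round 3: (iv) [IF lint_clean and run_unit THEN cache_hit]; (viii) [IF gen_docs THEN cond_1]. New: cache_hit, cond_1.
Round 4: (ii) [IF cache_hit and src_changed THEN tag_release]. New: tag_release.
Round 5: (x) [IF tag_release and gen_docs THEN cfg_changed]. New: cfg_changed.
Round 6: (v) [IF cfg_changed THEN compile_b]. New: compile_b.
Derived: lint_clean (round 2), cache_hit (round 3), gen_docs (round 2). link_bin never appears in any round.

link_bin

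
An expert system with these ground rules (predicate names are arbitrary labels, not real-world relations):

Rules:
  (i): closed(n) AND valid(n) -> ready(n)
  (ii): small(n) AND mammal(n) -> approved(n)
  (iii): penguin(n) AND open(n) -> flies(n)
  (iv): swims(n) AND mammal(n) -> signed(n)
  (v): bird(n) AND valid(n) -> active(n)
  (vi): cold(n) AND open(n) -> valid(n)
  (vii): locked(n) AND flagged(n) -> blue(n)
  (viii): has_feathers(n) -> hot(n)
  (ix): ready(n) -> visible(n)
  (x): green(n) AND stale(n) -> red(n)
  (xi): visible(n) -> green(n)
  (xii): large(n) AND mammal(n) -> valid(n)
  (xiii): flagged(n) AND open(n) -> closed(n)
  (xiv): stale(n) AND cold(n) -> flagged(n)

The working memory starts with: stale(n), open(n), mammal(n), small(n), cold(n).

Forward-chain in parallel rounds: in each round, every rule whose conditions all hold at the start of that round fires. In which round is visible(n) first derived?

Round 1: (ii) [small(n) AND mammal(n) -> approved(n)]; (vi) [cold(n) AND open(n) -> valid(n)]; (xiv) [stale(n) AND cold(n) -> flagged(n)]. New: approved(n), valid(n), flagged(n).
Round 2: (xiii) [flagged(n) AND open(n) -> closed(n)]. New: closed(n).
Round 3: (i) [closed(n) AND valid(n) -> ready(n)]. New: ready(n).
Round 4: (ix) [ready(n) -> visible(n)]. New: visible(n).
visible(n) first appears in round 4.

4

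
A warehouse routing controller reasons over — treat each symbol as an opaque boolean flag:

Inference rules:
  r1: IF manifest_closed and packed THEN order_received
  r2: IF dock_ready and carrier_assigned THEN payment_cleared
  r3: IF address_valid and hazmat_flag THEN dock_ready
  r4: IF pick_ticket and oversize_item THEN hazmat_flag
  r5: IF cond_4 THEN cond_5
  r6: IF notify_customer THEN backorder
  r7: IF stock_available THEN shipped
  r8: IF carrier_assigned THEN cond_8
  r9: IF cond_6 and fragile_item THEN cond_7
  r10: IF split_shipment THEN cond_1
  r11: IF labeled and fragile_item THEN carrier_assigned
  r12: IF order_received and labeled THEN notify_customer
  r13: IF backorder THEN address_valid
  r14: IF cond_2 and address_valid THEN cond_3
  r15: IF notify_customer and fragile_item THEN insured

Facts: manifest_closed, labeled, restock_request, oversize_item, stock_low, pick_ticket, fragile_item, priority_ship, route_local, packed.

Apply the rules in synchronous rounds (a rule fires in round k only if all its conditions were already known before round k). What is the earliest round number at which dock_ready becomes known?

Round 1: r1 [IF manifest_closed and packed THEN order_received]; r4 [IF pick_ticket and oversize_item THEN hazmat_flag]; r11 [IF labeled and fragile_item THEN carrier_assigned]. New: order_received, hazmat_flag, carrier_assigned.
Round 2: r8 [IF carrier_assigned THEN cond_8]; r12 [IF order_received and labeled THEN notify_customer]. New: cond_8, notify_customer.
Round 3: r6 [IF notify_customer THEN backorder]; r15 [IF notify_customer and fragile_item THEN insured]. New: backorder, insured.
Round 4: r13 [IF backorder THEN address_valid]. New: address_valid.
Round 5: r3 [IF address_valid and hazmat_flag THEN dock_ready]. New: dock_ready.
dock_ready first appears in round 5.

5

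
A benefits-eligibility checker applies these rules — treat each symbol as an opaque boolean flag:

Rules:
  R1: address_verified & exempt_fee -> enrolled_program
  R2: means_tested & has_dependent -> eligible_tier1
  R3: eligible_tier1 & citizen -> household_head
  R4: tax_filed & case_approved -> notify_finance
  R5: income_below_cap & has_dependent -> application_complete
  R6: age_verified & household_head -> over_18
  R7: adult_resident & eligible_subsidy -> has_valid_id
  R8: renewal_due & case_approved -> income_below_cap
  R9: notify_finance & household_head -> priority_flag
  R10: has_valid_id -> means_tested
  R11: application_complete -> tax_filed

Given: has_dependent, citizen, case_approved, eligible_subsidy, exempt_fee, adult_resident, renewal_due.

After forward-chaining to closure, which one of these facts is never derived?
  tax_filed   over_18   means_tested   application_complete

Round 1 fires R7, R8, giving has_valid_id, income_below_cap.
Round 2 fires R5, R10, giving application_complete, means_tested.
Round 3 fires R2, R11, giving eligible_tier1, tax_filed.
Round 4 fires R3, R4, giving household_head, notify_finance.
Round 5 fires R9, giving priority_flag.
Derived: application_complete (round 2), tax_filed (round 3), means_tested (round 2). over_18 never appears in any round.

over_18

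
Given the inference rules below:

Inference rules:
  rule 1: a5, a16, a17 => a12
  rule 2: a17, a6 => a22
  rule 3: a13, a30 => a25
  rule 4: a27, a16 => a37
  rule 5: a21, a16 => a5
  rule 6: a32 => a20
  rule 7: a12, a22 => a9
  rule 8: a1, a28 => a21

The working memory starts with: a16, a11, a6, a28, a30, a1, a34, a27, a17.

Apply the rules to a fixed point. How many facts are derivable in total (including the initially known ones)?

Round 1 — rule 2, rule 4, rule 8, derive a22, a37, a21.
Round 2 — rule 5, derive a5.
Round 3 — rule 1, derive a12.
Round 4 — rule 7, derive a9.
Closure: {a1, a11, a12, a16, a17, a21, a22, a27, a28, a30, a34, a37, a5, a6, a9} — 15 facts.

15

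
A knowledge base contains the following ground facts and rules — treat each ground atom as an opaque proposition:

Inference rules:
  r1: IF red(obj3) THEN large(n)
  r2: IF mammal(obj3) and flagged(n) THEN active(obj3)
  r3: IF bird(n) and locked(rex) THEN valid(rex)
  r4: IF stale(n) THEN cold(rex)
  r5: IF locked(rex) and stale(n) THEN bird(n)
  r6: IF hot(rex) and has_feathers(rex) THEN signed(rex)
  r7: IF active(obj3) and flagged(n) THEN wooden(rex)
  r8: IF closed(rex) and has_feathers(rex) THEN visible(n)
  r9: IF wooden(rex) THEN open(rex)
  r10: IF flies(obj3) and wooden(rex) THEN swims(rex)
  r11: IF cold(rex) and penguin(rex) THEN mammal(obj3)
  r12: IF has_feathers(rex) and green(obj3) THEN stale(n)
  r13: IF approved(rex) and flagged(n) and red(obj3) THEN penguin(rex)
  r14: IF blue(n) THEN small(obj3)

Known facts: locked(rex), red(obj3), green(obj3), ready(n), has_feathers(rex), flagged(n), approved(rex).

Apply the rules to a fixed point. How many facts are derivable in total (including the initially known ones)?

Round 1: r1 [IF red(obj3) THEN large(n)]; r12 [IF has_feathers(rex) and green(obj3) THEN stale(n)]; r13 [IF approved(rex) and flagged(n) and red(obj3) THEN penguin(rex)]. Adds large(n), stale(n), penguin(rex).
Round 2: r4 [IF stale(n) THEN cold(rex)]; r5 [IF locked(rex) and stale(n) THEN bird(n)]. Adds cold(rex), bird(n).
Round 3: r3 [IF bird(n) and locked(rex) THEN valid(rex)]; r11 [IF cold(rex) and penguin(rex) THEN mammal(obj3)]. Adds valid(rex), mammal(obj3).
Round 4: r2 [IF mammal(obj3) and flagged(n) THEN active(obj3)]. Adds active(obj3).
Round 5: r7 [IF active(obj3) and flagged(n) THEN wooden(rex)]. Adds wooden(rex).
Round 6: r9 [IF wooden(rex) THEN open(rex)]. Adds open(rex).
Closure: {active(obj3), approved(rex), bird(n), cold(rex), flagged(n), green(obj3), has_feathers(rex), large(n), locked(rex), mammal(obj3), open(rex), penguin(rex), ready(n), red(obj3), stale(n), valid(rex), wooden(rex)} — 17 facts.

17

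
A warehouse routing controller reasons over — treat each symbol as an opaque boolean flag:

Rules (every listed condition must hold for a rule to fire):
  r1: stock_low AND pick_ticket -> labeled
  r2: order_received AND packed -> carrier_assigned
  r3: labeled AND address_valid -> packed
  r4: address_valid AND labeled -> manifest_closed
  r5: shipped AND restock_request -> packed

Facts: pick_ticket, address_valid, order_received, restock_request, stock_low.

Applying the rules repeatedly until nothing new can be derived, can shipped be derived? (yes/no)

Round 1: r1 [stock_low AND pick_ticket -> labeled]. Adds labeled.
Round 2: r3 [labeled AND address_valid -> packed]; r4 [address_valid AND labeled -> manifest_closed]. Adds packed, manifest_closed.
Round 3: r2 [order_received AND packed -> carrier_assigned]. Adds carrier_assigned.
Fixed point reached. No rule has shipped as a consequent, and it is not given.

no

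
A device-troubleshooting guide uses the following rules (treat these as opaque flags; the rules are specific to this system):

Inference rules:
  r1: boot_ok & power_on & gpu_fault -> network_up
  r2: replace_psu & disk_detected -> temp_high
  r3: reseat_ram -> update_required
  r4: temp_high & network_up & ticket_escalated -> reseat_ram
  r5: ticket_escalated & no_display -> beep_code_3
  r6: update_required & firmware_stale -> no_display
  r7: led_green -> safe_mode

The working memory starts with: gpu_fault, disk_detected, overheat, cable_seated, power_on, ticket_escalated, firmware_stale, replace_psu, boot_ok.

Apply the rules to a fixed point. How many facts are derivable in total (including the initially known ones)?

15

Round 1 fires r1, r2, giving network_up, temp_high.
Round 2 fires r4, giving reseat_ram.
Round 3 fires r3, giving update_required.
Round 4 fires r6, giving no_display.
Round 5 fires r5, giving beep_code_3.
Closure: {beep_code_3, boot_ok, cable_seated, disk_detected, firmware_stale, gpu_fault, network_up, no_display, overheat, power_on, replace_psu, reseat_ram, temp_high, ticket_escalated, update_required} — 15 facts.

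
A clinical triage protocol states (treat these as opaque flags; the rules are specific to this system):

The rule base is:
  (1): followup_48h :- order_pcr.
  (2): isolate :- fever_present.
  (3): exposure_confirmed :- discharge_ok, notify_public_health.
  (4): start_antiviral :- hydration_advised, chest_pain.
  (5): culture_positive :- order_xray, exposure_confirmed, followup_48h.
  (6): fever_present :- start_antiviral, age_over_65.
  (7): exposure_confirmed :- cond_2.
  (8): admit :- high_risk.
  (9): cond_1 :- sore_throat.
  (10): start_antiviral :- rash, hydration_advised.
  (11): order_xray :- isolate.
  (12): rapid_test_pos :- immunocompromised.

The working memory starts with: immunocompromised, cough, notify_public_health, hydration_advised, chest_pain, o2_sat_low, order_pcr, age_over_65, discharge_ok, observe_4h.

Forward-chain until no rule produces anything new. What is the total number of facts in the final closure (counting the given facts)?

Round 1 fires (1), (3), (4), (12), giving followup_48h, exposure_confirmed, start_antiviral, rapid_test_pos.
Round 2 fires (6), giving fever_present.
Round 3 fires (2), giving isolate.
Round 4 fires (11), giving order_xray.
Round 5 fires (5), giving culture_positive.
Closure: {age_over_65, chest_pain, cough, culture_positive, discharge_ok, exposure_confirmed, fever_present, followup_48h, hydration_advised, immunocompromised, isolate, notify_public_health, o2_sat_low, observe_4h, order_pcr, order_xray, rapid_test_pos, start_antiviral} — 18 facts.

18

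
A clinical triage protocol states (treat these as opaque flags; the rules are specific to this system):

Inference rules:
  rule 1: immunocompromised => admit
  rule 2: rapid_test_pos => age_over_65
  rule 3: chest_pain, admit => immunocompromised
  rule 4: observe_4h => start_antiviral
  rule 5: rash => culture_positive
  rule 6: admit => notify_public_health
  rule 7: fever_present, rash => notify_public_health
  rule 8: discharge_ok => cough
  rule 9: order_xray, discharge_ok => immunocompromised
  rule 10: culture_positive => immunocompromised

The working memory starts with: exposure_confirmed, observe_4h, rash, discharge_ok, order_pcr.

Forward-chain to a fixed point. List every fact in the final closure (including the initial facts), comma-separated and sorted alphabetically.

admit, cough, culture_positive, discharge_ok, exposure_confirmed, immunocompromised, notify_public_health, observe_4h, order_pcr, rash, start_antiviral

Round 1 — rule 4, rule 5, rule 8, derive start_antiviral, culture_positive, cough.
Round 2 — rule 10, derive immunocompromised.
Round 3 — rule 1, derive admit.
Round 4 — rule 6, derive notify_public_health.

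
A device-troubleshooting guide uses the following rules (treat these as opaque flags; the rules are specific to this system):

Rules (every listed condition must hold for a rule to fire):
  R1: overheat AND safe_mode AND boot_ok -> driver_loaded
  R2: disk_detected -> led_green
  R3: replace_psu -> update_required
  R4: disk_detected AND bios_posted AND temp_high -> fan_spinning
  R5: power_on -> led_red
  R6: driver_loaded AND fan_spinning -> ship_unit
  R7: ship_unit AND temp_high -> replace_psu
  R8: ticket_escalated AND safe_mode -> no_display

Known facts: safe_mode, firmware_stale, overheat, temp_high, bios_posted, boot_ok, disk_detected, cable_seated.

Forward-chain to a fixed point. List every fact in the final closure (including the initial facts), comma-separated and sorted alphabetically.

bios_posted, boot_ok, cable_seated, disk_detected, driver_loaded, fan_spinning, firmware_stale, led_green, overheat, replace_psu, safe_mode, ship_unit, temp_high, update_required

Round 1: R1 [overheat AND safe_mode AND boot_ok -> driver_loaded]; R2 [disk_detected -> led_green]; R4 [disk_detected AND bios_posted AND temp_high -> fan_spinning]. New: driver_loaded, led_green, fan_spinning.
Round 2: R6 [driver_loaded AND fan_spinning -> ship_unit]. New: ship_unit.
Round 3: R7 [ship_unit AND temp_high -> replace_psu]. New: replace_psu.
Round 4: R3 [replace_psu -> update_required]. New: update_required.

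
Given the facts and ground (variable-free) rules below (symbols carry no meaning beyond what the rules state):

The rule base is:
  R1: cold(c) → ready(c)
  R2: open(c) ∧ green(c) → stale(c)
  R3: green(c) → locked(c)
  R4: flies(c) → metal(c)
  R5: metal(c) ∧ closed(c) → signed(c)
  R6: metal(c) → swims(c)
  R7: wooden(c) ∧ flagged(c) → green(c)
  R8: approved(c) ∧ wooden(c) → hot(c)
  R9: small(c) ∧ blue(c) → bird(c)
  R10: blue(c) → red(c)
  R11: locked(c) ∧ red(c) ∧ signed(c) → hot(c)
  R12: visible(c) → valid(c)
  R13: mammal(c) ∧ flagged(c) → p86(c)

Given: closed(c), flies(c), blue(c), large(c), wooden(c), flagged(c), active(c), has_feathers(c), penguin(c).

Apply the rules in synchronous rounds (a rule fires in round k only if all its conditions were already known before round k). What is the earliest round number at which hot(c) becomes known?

[1] R4 [flies(c) → metal(c)]; R7 [wooden(c) ∧ flagged(c) → green(c)]; R10 [blue(c) → red(c)]. ⇒ new: metal(c), green(c), red(c).
[2] R3 [green(c) → locked(c)]; R5 [metal(c) ∧ closed(c) → signed(c)]; R6 [metal(c) → swims(c)]. ⇒ new: locked(c), signed(c), swims(c).
[3] R11 [locked(c) ∧ red(c) ∧ signed(c) → hot(c)]. ⇒ new: hot(c).
hot(c) first appears in round 3.

3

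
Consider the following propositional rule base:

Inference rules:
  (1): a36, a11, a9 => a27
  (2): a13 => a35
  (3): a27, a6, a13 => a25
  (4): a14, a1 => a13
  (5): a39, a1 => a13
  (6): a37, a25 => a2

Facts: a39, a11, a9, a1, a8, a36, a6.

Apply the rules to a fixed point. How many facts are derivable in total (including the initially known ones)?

11

Round 1: (1) [a36, a11, a9 => a27]; (5) [a39, a1 => a13]. Adds a27, a13.
Round 2: (2) [a13 => a35]; (3) [a27, a6, a13 => a25]. Adds a35, a25.
Closure: {a1, a11, a13, a25, a27, a35, a36, a39, a6, a8, a9} — 11 facts.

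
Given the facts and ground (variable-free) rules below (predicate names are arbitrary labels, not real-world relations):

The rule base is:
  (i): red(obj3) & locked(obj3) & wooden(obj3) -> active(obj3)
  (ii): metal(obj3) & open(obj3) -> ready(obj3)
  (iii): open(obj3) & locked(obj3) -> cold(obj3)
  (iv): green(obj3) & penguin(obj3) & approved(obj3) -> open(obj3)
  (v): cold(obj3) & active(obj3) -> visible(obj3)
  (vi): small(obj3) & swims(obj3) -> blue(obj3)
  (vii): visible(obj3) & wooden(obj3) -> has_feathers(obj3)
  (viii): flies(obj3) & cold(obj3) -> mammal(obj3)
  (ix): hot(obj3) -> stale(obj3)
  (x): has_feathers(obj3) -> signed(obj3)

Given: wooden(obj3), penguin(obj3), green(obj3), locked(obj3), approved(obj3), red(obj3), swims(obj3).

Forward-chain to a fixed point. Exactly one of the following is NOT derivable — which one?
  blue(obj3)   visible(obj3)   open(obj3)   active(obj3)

blue(obj3)

Round 1 fires (i), (iv), giving active(obj3), open(obj3).
Round 2 fires (iii), giving cold(obj3).
Round 3 fires (v), giving visible(obj3).
Round 4 fires (vii), giving has_feathers(obj3).
Round 5 fires (x), giving signed(obj3).
Derived: open(obj3) (round 1), visible(obj3) (round 3), active(obj3) (round 1). blue(obj3) never appears in any round.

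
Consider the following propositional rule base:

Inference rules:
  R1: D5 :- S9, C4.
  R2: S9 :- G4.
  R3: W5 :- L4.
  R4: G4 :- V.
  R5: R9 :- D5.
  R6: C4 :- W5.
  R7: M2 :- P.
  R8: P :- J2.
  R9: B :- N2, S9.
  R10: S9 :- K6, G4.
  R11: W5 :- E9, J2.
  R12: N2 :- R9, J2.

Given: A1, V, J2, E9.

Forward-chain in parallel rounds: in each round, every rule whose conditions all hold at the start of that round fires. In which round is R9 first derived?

4

Round 1: R4 [G4 :- V.]; R8 [P :- J2.]; R11 [W5 :- E9, J2.]. Adds G4, P, W5.
Round 2: R2 [S9 :- G4.]; R6 [C4 :- W5.]; R7 [M2 :- P.]. Adds S9, C4, M2.
Round 3: R1 [D5 :- S9, C4.]. Adds D5.
Round 4: R5 [R9 :- D5.]. Adds R9.
R9 first appears in round 4.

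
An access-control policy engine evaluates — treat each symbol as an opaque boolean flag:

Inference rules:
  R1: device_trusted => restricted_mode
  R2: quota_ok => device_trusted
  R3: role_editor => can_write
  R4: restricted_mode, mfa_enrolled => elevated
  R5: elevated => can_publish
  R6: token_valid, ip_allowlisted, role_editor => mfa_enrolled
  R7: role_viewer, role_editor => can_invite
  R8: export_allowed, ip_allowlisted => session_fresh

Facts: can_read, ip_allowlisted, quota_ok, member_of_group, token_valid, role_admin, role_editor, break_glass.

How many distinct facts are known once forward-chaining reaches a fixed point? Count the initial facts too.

14

Round 1 fires R2, R3, R6, giving device_trusted, can_write, mfa_enrolled.
Round 2 fires R1, giving restricted_mode.
Round 3 fires R4, giving elevated.
Round 4 fires R5, giving can_publish.
Closure: {break_glass, can_publish, can_read, can_write, device_trusted, elevated, ip_allowlisted, member_of_group, mfa_enrolled, quota_ok, restricted_mode, role_admin, role_editor, token_valid} — 14 facts.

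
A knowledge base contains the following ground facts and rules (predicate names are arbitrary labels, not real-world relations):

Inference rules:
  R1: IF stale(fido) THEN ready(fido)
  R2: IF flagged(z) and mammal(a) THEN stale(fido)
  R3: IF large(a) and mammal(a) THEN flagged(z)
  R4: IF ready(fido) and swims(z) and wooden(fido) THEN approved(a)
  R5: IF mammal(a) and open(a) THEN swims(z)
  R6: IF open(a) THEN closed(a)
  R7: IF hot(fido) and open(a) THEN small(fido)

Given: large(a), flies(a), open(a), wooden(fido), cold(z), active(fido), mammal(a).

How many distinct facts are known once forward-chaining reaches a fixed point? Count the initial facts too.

[1] R3 [IF large(a) and mammal(a) THEN flagged(z)]; R5 [IF mammal(a) and open(a) THEN swims(z)]; R6 [IF open(a) THEN closed(a)]. ⇒ new: flagged(z), swims(z), closed(a).
[2] R2 [IF flagged(z) and mammal(a) THEN stale(fido)]. ⇒ new: stale(fido).
[3] R1 [IF stale(fido) THEN ready(fido)]. ⇒ new: ready(fido).
[4] R4 [IF ready(fido) and swims(z) and wooden(fido) THEN approved(a)]. ⇒ new: approved(a).
Closure: {active(fido), approved(a), closed(a), cold(z), flagged(z), flies(a), large(a), mammal(a), open(a), ready(fido), stale(fido), swims(z), wooden(fido)} — 13 facts.

13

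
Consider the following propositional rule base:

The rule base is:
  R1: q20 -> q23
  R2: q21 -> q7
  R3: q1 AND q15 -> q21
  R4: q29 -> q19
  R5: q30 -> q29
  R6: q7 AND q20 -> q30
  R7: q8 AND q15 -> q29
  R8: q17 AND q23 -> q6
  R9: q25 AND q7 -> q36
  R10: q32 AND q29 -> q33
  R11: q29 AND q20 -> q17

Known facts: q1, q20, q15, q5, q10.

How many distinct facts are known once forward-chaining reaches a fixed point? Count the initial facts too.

Round 1: R1 [q20 -> q23]; R3 [q1 AND q15 -> q21]. New: q23, q21.
Round 2: R2 [q21 -> q7]. New: q7.
Round 3: R6 [q7 AND q20 -> q30]. New: q30.
Round 4: R5 [q30 -> q29]. New: q29.
Round 5: R4 [q29 -> q19]; R11 [q29 AND q20 -> q17]. New: q19, q17.
Round 6: R8 [q17 AND q23 -> q6]. New: q6.
Closure: {q1, q10, q15, q17, q19, q20, q21, q23, q29, q30, q5, q6, q7} — 13 facts.

13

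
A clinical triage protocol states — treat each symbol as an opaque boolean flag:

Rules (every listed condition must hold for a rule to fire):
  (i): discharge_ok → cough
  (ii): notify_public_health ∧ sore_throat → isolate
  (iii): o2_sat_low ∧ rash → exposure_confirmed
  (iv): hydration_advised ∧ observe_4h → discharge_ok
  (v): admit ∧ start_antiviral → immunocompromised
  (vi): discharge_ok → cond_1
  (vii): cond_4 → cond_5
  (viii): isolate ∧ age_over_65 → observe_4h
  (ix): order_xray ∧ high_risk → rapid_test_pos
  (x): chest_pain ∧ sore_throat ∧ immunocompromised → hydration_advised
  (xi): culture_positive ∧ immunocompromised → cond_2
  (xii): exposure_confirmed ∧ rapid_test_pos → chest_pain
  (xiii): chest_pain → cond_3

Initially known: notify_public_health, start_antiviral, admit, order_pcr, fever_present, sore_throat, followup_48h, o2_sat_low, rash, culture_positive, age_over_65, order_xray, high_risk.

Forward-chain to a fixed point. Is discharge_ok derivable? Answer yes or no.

yes

Round 1 — (ii), (iii), (v), (ix), derive isolate, exposure_confirmed, immunocompromised, rapid_test_pos.
Round 2 — (viii), (xi), (xii), derive observe_4h, cond_2, chest_pain.
Round 3 — (x), (xiii), derive hydration_advised, cond_3.
Round 4 — (iv), derive discharge_ok.
Round 5 — (i), (vi), derive cough, cond_1.
discharge_ok appears in round 4, so it is derivable.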